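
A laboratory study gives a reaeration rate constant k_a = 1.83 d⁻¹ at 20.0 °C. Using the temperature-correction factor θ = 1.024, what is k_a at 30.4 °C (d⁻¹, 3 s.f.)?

k_a(T₂) = k_a(T₁) · θ^(T₂−T₁) = 1.83 × 1.024^(30.4−20.0)
= 1.83 × 1.024^10.4 = 1.83 × 1.280 = 2.342 d⁻¹.

k_a ≈ 2.34 d⁻¹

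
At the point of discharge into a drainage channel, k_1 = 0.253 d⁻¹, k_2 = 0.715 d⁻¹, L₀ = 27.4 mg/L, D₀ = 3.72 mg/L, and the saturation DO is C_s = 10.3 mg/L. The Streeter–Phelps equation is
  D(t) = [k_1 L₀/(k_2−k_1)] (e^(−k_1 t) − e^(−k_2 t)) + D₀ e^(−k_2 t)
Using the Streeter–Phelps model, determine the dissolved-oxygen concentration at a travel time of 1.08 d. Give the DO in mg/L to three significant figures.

k_1 L₀/(k_2−k_1) = 0.253×27.4/(0.715−0.253) = 6.932/0.4620 = 15.00 mg/L.
e^(−k_1 t) = e^(−0.253×1.080) = 0.7609; e^(−k_2 t) = e^(−0.715×1.080) = 0.4620.
D = 15.00 × (0.7609 − 0.4620) + 3.72 × 0.4620 = 4.485 + 1.719 = 6.204 mg/L.
DO = C_s − D = 10.3 − 6.204 = 4.096 mg/L.

DO ≈ 4.10 mg/L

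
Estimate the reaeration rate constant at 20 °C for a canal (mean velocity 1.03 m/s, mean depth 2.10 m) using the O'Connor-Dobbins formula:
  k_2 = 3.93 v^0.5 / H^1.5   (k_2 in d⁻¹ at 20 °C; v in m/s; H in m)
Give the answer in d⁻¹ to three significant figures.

k_2 = 3.93 × 1.03^0.5 / 2.10^1.5 = 3.93 × 1.015 / 3.043 = 1.311 d⁻¹.

k_2 ≈ 1.31 d⁻¹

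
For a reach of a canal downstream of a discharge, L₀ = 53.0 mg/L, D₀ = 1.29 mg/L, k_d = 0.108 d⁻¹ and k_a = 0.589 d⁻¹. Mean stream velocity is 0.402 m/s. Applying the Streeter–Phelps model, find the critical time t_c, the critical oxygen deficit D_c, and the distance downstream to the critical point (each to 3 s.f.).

With k_a/k_d = 5.454 and 1 − D₀(k_a−k_d)/(k_d L₀) = 0.8916,
t_c = ln(5.454 × 0.8916) / (0.589 − 0.108) = ln(4.863) / 0.4810 = 1.582/0.4810 = 3.288 d.
D_c = (k_d/k_a) L₀ e^(−k_d t_c) = (0.108/0.589) × 53.0 × e^(−0.108×3.288) = 0.1834 × 53.0 × 0.7011 = 6.813 mg/L.
x_c = v t_c = 0.402 m/s × 3.288 d × 86400 s/d = 114200 m ≈ 114 km.

t_c ≈ 3.29 d; D_c ≈ 6.81 mg/L; x_c ≈ 114 km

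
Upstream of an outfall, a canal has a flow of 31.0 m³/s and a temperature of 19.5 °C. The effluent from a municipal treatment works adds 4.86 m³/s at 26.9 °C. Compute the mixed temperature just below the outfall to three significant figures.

20.5 °C

Flow-weighted mixing: C = (Q_r C_r + Q_w C_w)/(Q_r + Q_w)
= (31.0×19.5 + 4.86×26.9)/(31.0 + 4.86) = 735.2/35.86 = 20.50 °C.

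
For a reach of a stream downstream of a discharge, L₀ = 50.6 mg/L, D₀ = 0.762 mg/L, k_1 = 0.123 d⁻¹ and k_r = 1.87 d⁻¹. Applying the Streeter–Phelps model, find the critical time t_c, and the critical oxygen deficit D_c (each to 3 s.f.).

With k_r/k_1 = 15.20 and 1 − D₀(k_r−k_1)/(k_1 L₀) = 0.7861,
t_c = ln(15.20 × 0.7861) / (1.87 − 0.123) = ln(11.95) / 1.747 = 2.481/1.747 = 1.420 d.
L(t_c) = L₀ e^(−k_1 t_c) = 50.6 × 0.8397 = 42.49 mg/L, and at the critical point k_r D_c = k_1 L, so D_c = (0.123/1.87) × 42.49 = 2.795 mg/L.

t_c ≈ 1.42 d; D_c ≈ 2.79 mg/L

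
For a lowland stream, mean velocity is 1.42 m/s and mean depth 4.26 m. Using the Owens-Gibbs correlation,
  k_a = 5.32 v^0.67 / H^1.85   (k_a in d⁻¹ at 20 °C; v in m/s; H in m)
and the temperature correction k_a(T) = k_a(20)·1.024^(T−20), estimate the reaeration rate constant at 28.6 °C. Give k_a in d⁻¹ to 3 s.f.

k_a ≈ 0.565 d⁻¹

k_a(20) = 5.32 × 1.42^0.67 / 4.26^1.85 = 5.32 × 1.265 / 14.60 = 0.4608 d⁻¹.
k_a(28.6) = 0.4608 × 1.024^(28.6−20) = 0.4608 × 1.226 = 0.5651 d⁻¹.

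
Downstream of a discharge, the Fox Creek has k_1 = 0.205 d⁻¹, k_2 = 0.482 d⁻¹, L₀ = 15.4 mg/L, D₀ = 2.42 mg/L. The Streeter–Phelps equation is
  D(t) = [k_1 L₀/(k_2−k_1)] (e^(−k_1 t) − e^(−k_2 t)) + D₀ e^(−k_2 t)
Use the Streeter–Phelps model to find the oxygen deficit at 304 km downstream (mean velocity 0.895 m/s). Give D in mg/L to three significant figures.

D ≈ 3.74 mg/L

Travel time t = x/v = 304 km / (0.895 m/s) = 304000 m / 0.895 m/s = 339700 s = 3.931 d.
k_1 L₀/(k_2−k_1) = 0.205×15.4/(0.482−0.205) = 3.157/0.2770 = 11.40 mg/L.
e^(−k_1 t) = e^(−0.205×3.931) = 0.4467; e^(−k_2 t) = e^(−0.482×3.931) = 0.1503.
D = 11.40 × (0.4467 − 0.1503) + 2.42 × 0.1503 = 3.377 + 0.3638 = 3.741 mg/L.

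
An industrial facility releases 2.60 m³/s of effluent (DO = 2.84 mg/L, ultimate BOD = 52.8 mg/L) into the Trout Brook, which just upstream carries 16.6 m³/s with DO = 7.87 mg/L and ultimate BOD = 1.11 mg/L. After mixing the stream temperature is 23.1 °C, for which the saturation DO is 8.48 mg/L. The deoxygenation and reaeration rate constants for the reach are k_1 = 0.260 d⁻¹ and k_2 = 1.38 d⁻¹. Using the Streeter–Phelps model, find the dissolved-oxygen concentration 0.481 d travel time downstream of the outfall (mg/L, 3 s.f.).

DO ≈ 7.12 mg/L

Mixed DO = (16.6×7.87 + 2.60×2.84)/(16.6+2.60) = 138.0/19.20 = 7.189 mg/L.
Mixed L₀ = (16.6×1.11 + 2.60×52.8)/(19.20) = 155.7/19.20 = 8.110 mg/L.
Initial deficit D₀ = C_s − DO₀ = 8.48 − 7.189 = 1.291 mg/L.
D(0.481) = [0.260×8.110/(1.38−0.260)](e^(−0.260×0.481) − e^(−1.38×0.481)) + 1.291 e^(−1.38×0.481)
= 1.883 × (0.8824 − 0.5149) + 1.291 × 0.5149 = 1.357 mg/L.
DO = 8.48 − 1.357 = 7.123 mg/L.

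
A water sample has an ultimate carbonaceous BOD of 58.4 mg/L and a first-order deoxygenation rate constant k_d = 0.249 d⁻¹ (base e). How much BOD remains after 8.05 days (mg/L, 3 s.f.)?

L ≈ 7.87 mg/L

L_t = L₀ e^(−k_d t) = 58.4 × e^(−0.249×8.05) = 58.4 × 0.1347 = 7.868 mg/L.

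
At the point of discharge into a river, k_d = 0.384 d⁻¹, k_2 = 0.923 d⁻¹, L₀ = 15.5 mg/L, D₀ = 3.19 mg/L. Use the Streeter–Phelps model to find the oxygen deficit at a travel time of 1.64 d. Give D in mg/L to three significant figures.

D ≈ 4.15 mg/L

k_d L₀/(k_2−k_d) = 0.384×15.5/(0.923−0.384) = 5.952/0.5390 = 11.04 mg/L.
e^(−k_d t) = e^(−0.384×1.640) = 0.5327; e^(−k_2 t) = e^(−0.923×1.640) = 0.2201.
D = 11.04 × (0.5327 − 0.2201) + 3.19 × 0.2201 = 3.452 + 0.7021 = 4.154 mg/L.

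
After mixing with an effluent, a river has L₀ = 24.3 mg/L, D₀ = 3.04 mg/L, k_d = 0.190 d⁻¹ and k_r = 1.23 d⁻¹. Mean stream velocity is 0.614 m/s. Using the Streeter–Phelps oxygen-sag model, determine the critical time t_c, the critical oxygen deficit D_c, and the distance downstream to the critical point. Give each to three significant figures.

t_c ≈ 0.686 d; D_c ≈ 3.30 mg/L; x_c ≈ 36.4 km

With k_r/k_d = 6.474 and 1 − D₀(k_r−k_d)/(k_d L₀) = 0.3152,
t_c = ln(6.474 × 0.3152) / (1.23 − 0.190) = ln(2.041) / 1.040 = 0.7133/1.040 = 0.6858 d.
L(t_c) = L₀ e^(−k_d t_c) = 24.3 × 0.8778 = 21.33 mg/L, and at the critical point k_r D_c = k_d L, so D_c = (0.190/1.23) × 21.33 = 3.295 mg/L.
x_c = v t_c = 0.614 m/s × 0.6858 d × 86400 s/d = 36380 m ≈ 36.4 km.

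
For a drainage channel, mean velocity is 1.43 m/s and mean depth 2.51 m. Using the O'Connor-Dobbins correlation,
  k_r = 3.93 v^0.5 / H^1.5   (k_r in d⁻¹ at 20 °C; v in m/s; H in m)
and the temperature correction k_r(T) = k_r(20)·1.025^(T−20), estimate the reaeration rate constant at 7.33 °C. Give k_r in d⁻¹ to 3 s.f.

k_r ≈ 0.864 d⁻¹

k_r(20) = 3.93 × 1.43^0.5 / 2.51^1.5 = 3.93 × 1.196 / 3.977 = 1.182 d⁻¹.
k_r(7.33) = 1.182 × 1.025^(7.33−20) = 1.182 × 0.7314 = 0.8643 d⁻¹.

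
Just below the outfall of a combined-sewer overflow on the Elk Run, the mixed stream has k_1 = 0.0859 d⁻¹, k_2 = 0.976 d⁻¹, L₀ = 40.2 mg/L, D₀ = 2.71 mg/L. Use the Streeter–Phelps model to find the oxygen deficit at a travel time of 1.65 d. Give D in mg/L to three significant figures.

k_1 L₀/(k_2−k_1) = 0.0859×40.2/(0.976−0.0859) = 3.453/0.8901 = 3.880 mg/L.
e^(−k_1 t) = e^(−0.0859×1.650) = 0.8679; e^(−k_2 t) = e^(−0.976×1.650) = 0.1998.
D = 3.880 × (0.8679 − 0.1998) + 2.71 × 0.1998 = 2.592 + 0.5415 = 3.133 mg/L.

D ≈ 3.13 mg/L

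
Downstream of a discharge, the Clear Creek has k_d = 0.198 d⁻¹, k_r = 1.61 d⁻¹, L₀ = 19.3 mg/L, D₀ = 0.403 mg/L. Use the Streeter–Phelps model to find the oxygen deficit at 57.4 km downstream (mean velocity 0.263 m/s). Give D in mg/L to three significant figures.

Travel time t = x/v = 57.4 km / (0.263 m/s) = 57400 m / 0.263 m/s = 218300 s = 2.526 d.
k_d L₀/(k_r−k_d) = 0.198×19.3/(1.61−0.198) = 3.821/1.412 = 2.706 mg/L.
e^(−k_d t) = e^(−0.198×2.526) = 0.6064; e^(−k_r t) = e^(−1.61×2.526) = 0.01713.
D = 2.706 × (0.6064 − 0.01713) + 0.403 × 0.01713 = 1.595 + 0.006903 = 1.602 mg/L.

D ≈ 1.60 mg/L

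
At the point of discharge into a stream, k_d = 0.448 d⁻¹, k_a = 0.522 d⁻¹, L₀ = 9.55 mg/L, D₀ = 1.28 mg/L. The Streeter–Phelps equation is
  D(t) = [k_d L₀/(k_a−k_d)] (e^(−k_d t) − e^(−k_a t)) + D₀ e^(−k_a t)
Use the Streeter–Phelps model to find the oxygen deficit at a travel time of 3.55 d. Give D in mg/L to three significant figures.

k_d L₀/(k_a−k_d) = 0.448×9.55/(0.522−0.448) = 4.278/0.07400 = 57.82 mg/L.
e^(−k_d t) = e^(−0.448×3.550) = 0.2038; e^(−k_a t) = e^(−0.522×3.550) = 0.1568.
D = 57.82 × (0.2038 − 0.1568) + 1.28 × 0.1568 = 2.723 + 0.2006 = 2.923 mg/L.

D ≈ 2.92 mg/L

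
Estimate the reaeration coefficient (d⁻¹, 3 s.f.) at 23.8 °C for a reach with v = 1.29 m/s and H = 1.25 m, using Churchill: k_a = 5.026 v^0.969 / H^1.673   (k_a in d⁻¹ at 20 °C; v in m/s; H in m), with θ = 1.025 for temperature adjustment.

k_a ≈ 4.86 d⁻¹

k_a(20) = 5.026 × 1.29^0.969 / 1.25^1.673 = 5.026 × 1.280 / 1.453 = 4.428 d⁻¹.
k_a(23.8) = 4.428 × 1.025^(23.8−20) = 4.428 × 1.098 = 4.864 d⁻¹.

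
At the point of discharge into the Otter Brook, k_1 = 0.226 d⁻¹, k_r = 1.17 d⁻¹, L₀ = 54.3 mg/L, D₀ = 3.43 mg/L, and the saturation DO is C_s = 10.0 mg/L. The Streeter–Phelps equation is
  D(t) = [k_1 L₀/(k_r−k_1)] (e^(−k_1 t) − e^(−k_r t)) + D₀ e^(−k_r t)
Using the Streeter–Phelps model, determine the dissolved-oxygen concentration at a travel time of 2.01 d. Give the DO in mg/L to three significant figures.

k_1 L₀/(k_r−k_1) = 0.226×54.3/(1.17−0.226) = 12.27/0.9440 = 13.00 mg/L.
e^(−k_1 t) = e^(−0.226×2.010) = 0.6349; e^(−k_r t) = e^(−1.17×2.010) = 0.09521.
D = 13.00 × (0.6349 − 0.09521) + 3.43 × 0.09521 = 7.016 + 0.3266 = 7.343 mg/L.
DO = C_s − D = 10.0 − 7.343 = 2.657 mg/L.

DO ≈ 2.66 mg/L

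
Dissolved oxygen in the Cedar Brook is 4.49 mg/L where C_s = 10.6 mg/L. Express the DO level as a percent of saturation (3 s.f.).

42.4 % saturation

% saturation = C/C_s × 100 = 4.49/10.6 × 100 = 42.4 %.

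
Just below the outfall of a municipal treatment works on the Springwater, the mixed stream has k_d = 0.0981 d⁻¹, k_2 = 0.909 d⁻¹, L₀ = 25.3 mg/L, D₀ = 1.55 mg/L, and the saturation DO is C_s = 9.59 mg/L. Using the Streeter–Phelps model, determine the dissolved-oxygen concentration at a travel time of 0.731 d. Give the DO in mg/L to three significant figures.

DO ≈ 7.52 mg/L

k_d L₀/(k_2−k_d) = 0.0981×25.3/(0.909−0.0981) = 2.482/0.8109 = 3.061 mg/L.
e^(−k_d t) = e^(−0.0981×0.7310) = 0.9308; e^(−k_2 t) = e^(−0.909×0.7310) = 0.5145.
D = 3.061 × (0.9308 − 0.5145) + 1.55 × 0.5145 = 1.274 + 0.7975 = 2.072 mg/L.
DO = C_s − D = 9.59 − 2.072 = 7.518 mg/L.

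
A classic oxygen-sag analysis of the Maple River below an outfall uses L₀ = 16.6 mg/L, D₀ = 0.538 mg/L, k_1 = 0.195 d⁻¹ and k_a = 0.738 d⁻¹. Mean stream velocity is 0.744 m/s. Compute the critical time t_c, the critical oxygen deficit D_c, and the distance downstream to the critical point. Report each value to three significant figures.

t_c = [1/(k_a−k_1)] ln[(k_a/k_1)(1 − D₀(k_a−k_1)/(k_1 L₀))]
= [1/(0.738−0.195)] ln[(0.738/0.195)(1 − 0.538×0.5430/(0.195×16.6))]
= (1/0.5430) ln[3.785 × 0.9098] = 1.842 × ln(3.443) = 1.842 × 1.236 = 2.277 d.
L(t_c) = L₀ e^(−k_1 t_c) = 16.6 × 0.6415 = 10.65 mg/L, and at the critical point k_a D_c = k_1 L, so D_c = (0.195/0.738) × 10.65 = 2.814 mg/L.
x_c = v t_c = 0.744 m/s × 2.277 d × 86400 s/d = 146400 m ≈ 146 km.

t_c ≈ 2.28 d; D_c ≈ 2.81 mg/L; x_c ≈ 146 km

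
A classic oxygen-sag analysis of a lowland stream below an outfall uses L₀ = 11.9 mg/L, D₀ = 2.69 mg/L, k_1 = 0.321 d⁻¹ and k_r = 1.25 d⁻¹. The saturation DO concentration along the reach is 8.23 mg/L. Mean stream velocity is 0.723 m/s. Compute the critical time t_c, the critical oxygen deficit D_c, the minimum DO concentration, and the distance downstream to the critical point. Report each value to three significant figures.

t_c ≈ 0.320 d; D_c ≈ 2.76 mg/L; min DO ≈ 5.47 mg/L; x_c ≈ 20.0 km

At the critical point dD/dt = 0, so k_1 L₀ e^(−k_1 t) = k_r D. Substituting D(t) from the Streeter–Phelps equation and solving for t gives
t_c = ln[(k_r/k_1)(1 − D₀(k_r−k_1)/(k_1 L₀))] / (k_r−k_1).
Here k_r−k_1 = 0.9290 d⁻¹ and 1 − D₀(k_r−k_1)/(k_1 L₀) = 1 − 2.69×0.9290/(0.321×11.9) = 0.3458, so
t_c = ln(3.894 × 0.3458) / 0.9290 = 0.2975 / 0.9290 = 0.3203 d.
L(t_c) = L₀ e^(−k_1 t_c) = 11.9 × 0.9023 = 10.74 mg/L, and at the critical point k_r D_c = k_1 L, so D_c = (0.321/1.25) × 10.74 = 2.757 mg/L.
Minimum DO = C_s − D_c = 8.23 − 2.757 = 5.473 mg/L.
x_c = v t_c = 0.723 m/s × 0.3203 d × 86400 s/d = 20010 m ≈ 20.0 km.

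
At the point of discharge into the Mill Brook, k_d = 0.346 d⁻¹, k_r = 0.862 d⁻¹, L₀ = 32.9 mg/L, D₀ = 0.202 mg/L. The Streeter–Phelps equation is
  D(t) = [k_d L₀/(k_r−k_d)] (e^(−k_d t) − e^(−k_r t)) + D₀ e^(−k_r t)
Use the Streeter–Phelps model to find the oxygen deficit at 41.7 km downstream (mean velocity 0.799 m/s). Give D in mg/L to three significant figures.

Travel time t = x/v = 41.7 km / (0.799 m/s) = 41700 m / 0.799 m/s = 52190 s = 0.6041 d.
k_d L₀/(k_r−k_d) = 0.346×32.9/(0.862−0.346) = 11.38/0.5160 = 22.06 mg/L.
e^(−k_d t) = e^(−0.346×0.6041) = 0.8114; e^(−k_r t) = e^(−0.862×0.6041) = 0.5941.
D = 22.06 × (0.8114 − 0.5941) + 0.202 × 0.5941 = 4.793 + 0.1200 = 4.914 mg/L.

D ≈ 4.91 mg/L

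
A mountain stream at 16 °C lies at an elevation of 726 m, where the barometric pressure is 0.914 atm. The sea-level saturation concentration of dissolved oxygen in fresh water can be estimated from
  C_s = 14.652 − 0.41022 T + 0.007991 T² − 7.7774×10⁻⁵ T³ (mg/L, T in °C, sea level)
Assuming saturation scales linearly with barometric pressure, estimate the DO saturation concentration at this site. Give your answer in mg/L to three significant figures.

At sea level: C_s = 14.652 − 0.41022×16 + 0.007991×16² − 7.7774×10⁻⁵×16³ = 9.816 mg/L.
Pressure correction: C_s' = 9.816 × 0.914 = 8.971 mg/L.

C_s ≈ 8.97 mg/L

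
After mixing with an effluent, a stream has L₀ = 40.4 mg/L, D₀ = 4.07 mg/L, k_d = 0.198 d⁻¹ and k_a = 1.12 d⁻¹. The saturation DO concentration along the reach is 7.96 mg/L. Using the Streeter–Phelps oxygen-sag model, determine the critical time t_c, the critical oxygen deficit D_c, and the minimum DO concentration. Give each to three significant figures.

At the critical point dD/dt = 0, so k_d L₀ e^(−k_d t) = k_a D. Substituting D(t) from the Streeter–Phelps equation and solving for t gives
t_c = ln[(k_a/k_d)(1 − D₀(k_a−k_d)/(k_d L₀))] / (k_a−k_d).
Here k_a−k_d = 0.9220 d⁻¹ and 1 − D₀(k_a−k_d)/(k_d L₀) = 1 − 4.07×0.9220/(0.198×40.4) = 0.5309, so
t_c = ln(5.657 × 0.5309) / 0.9220 = 1.100 / 0.9220 = 1.193 d.
L(t_c) = L₀ e^(−k_d t_c) = 40.4 × 0.7897 = 31.90 mg/L, and at the critical point k_a D_c = k_d L, so D_c = (0.198/1.12) × 31.90 = 5.640 mg/L.
Minimum DO = C_s − D_c = 7.96 − 5.640 = 2.320 mg/L.

t_c ≈ 1.19 d; D_c ≈ 5.64 mg/L; min DO ≈ 2.32 mg/L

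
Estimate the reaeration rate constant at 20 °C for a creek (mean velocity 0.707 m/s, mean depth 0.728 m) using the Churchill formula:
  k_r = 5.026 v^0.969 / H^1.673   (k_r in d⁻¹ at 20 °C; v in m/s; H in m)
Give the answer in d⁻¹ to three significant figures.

k_r ≈ 6.11 d⁻¹

k_r = 5.026 × 0.707^0.969 / 0.728^1.673 = 5.026 × 0.7146 / 0.5880 = 6.109 d⁻¹.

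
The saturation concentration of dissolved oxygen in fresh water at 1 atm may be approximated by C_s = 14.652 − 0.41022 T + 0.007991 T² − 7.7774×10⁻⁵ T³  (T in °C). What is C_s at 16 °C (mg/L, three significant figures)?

C_s = 14.652 − 0.41022×16 + 0.007991×16² − 7.7774×10⁻⁵×16³ = 9.816 mg/L.

C_s ≈ 9.82 mg/L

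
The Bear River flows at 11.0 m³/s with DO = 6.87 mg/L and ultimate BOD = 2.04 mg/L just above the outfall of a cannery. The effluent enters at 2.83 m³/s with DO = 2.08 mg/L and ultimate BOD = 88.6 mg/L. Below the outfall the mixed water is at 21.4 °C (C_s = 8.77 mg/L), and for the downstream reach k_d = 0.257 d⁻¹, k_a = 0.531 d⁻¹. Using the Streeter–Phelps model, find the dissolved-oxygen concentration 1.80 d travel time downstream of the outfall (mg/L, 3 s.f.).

Mixed DO = (11.0×6.87 + 2.83×2.08)/(11.0+2.83) = 81.46/13.83 = 5.890 mg/L.
Mixed L₀ = (11.0×2.04 + 2.83×88.6)/(13.83) = 273.2/13.83 = 19.75 mg/L.
Initial deficit D₀ = C_s − DO₀ = 8.77 − 5.890 = 2.880 mg/L.
D(1.80) = [0.257×19.75/(0.531−0.257)](e^(−0.257×1.80) − e^(−0.531×1.80)) + 2.880 e^(−0.531×1.80)
= 18.53 × (0.6296 − 0.3845) + 2.880 × 0.3845 = 5.649 mg/L.
DO = 8.77 − 5.649 = 3.121 mg/L.

DO ≈ 3.12 mg/L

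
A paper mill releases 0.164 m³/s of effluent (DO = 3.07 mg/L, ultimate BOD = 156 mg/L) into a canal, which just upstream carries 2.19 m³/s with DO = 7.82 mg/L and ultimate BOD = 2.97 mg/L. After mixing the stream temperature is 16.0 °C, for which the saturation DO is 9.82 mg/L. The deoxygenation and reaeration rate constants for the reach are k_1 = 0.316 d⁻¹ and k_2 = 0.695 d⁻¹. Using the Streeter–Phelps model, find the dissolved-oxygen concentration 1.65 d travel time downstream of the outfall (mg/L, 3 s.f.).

DO ≈ 5.94 mg/L

Mixed DO = (2.19×7.82 + 0.164×3.07)/(2.19+0.164) = 17.63/2.354 = 7.489 mg/L.
Mixed L₀ = (2.19×2.97 + 0.164×156)/(2.354) = 32.09/2.354 = 13.63 mg/L.
Initial deficit D₀ = C_s − DO₀ = 9.82 − 7.489 = 2.331 mg/L.
D(1.65) = [0.316×13.63/(0.695−0.316)](e^(−0.316×1.65) − e^(−0.695×1.65)) + 2.331 e^(−0.695×1.65)
= 11.37 × (0.5937 − 0.3177) + 2.331 × 0.3177 = 3.878 mg/L.
DO = 9.82 − 3.878 = 5.942 mg/L.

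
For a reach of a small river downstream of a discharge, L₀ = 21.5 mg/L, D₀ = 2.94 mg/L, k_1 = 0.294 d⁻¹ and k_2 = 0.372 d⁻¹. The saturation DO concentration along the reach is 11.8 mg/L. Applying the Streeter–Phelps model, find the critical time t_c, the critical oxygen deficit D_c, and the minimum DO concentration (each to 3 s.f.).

At the critical point dD/dt = 0, so k_1 L₀ e^(−k_1 t) = k_2 D. Substituting D(t) from the Streeter–Phelps equation and solving for t gives
t_c = ln[(k_2/k_1)(1 − D₀(k_2−k_1)/(k_1 L₀))] / (k_2−k_1).
Here k_2−k_1 = 0.07800 d⁻¹ and 1 − D₀(k_2−k_1)/(k_1 L₀) = 1 − 2.94×0.07800/(0.294×21.5) = 0.9637, so
t_c = ln(1.265 × 0.9637) / 0.07800 = 0.1984 / 0.07800 = 2.543 d.
D_c = (k_1/k_2) L₀ e^(−k_1 t_c) = (0.294/0.372) × 21.5 × e^(−0.294×2.543) = 0.7903 × 21.5 × 0.4735 = 8.045 mg/L.
Minimum DO = C_s − D_c = 11.8 − 8.045 = 3.755 mg/L.

t_c ≈ 2.54 d; D_c ≈ 8.05 mg/L; min DO ≈ 3.75 mg/L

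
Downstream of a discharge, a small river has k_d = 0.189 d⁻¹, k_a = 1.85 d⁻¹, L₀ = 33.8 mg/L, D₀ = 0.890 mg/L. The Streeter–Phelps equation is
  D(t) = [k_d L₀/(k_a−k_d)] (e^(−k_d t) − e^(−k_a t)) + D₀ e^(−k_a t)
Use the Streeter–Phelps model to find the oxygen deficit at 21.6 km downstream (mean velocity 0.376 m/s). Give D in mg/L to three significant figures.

Travel time t = x/v = 21.6 km / (0.376 m/s) = 21600 m / 0.376 m/s = 57450 s = 0.6649 d.
k_d L₀/(k_a−k_d) = 0.189×33.8/(1.85−0.189) = 6.388/1.661 = 3.846 mg/L.
e^(−k_d t) = e^(−0.189×0.6649) = 0.8819; e^(−k_a t) = e^(−1.85×0.6649) = 0.2923.
D = 3.846 × (0.8819 − 0.2923) + 0.890 × 0.2923 = 2.268 + 0.2601 = 2.528 mg/L.

D ≈ 2.53 mg/L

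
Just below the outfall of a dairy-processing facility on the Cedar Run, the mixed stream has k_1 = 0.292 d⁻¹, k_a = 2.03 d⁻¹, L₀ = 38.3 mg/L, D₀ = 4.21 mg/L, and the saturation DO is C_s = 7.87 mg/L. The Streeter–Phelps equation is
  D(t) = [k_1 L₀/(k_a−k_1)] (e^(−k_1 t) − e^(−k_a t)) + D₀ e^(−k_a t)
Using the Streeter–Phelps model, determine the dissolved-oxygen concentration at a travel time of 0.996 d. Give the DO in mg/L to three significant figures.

DO ≈ 3.35 mg/L

k_1 L₀/(k_a−k_1) = 0.292×38.3/(2.03−0.292) = 11.18/1.738 = 6.435 mg/L.
e^(−k_1 t) = e^(−0.292×0.9960) = 0.7476; e^(−k_a t) = e^(−2.03×0.9960) = 0.1324.
D = 6.435 × (0.7476 − 0.1324) + 4.21 × 0.1324 = 3.959 + 0.5574 = 4.516 mg/L.
DO = C_s − D = 7.87 − 4.516 = 3.354 mg/L.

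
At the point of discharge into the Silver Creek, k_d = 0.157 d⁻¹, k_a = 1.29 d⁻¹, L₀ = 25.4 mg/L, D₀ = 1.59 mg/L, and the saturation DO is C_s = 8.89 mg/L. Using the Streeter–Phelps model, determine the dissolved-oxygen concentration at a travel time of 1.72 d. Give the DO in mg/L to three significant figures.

k_d L₀/(k_a−k_d) = 0.157×25.4/(1.29−0.157) = 3.988/1.133 = 3.520 mg/L.
e^(−k_d t) = e^(−0.157×1.720) = 0.7633; e^(−k_a t) = e^(−1.29×1.720) = 0.1087.
D = 3.520 × (0.7633 − 0.1087) + 1.59 × 0.1087 = 2.304 + 0.1729 = 2.477 mg/L.
DO = C_s − D = 8.89 − 2.477 = 6.413 mg/L.

DO ≈ 6.41 mg/L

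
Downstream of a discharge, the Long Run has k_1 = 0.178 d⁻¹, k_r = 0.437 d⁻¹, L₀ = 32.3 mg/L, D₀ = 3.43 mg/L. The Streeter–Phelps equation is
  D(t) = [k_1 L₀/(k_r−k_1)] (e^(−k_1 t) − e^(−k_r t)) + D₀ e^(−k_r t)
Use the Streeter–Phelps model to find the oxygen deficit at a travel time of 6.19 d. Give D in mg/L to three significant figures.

D ≈ 6.12 mg/L

k_1 L₀/(k_r−k_1) = 0.178×32.3/(0.437−0.178) = 5.749/0.2590 = 22.20 mg/L.
e^(−k_1 t) = e^(−0.178×6.190) = 0.3323; e^(−k_r t) = e^(−0.437×6.190) = 0.06687.
D = 22.20 × (0.3323 − 0.06687) + 3.43 × 0.06687 = 5.891 + 0.2294 = 6.121 mg/L.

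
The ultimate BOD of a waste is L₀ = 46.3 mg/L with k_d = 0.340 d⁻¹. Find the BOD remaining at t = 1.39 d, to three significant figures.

L ≈ 28.9 mg/L

L_t = L₀ e^(−k_d t) = 46.3 × e^(−0.340×1.39) = 46.3 × 0.6234 = 28.86 mg/L.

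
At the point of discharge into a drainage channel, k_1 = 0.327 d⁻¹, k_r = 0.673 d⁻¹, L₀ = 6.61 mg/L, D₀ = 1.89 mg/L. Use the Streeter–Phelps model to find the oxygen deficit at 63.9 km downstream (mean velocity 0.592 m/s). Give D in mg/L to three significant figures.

Travel time t = x/v = 63.9 km / (0.592 m/s) = 63900 m / 0.592 m/s = 107900 s = 1.249 d.
k_1 L₀/(k_r−k_1) = 0.327×6.61/(0.673−0.327) = 2.161/0.3460 = 6.247 mg/L.
e^(−k_1 t) = e^(−0.327×1.249) = 0.6646; e^(−k_r t) = e^(−0.673×1.249) = 0.4314.
D = 6.247 × (0.6646 − 0.4314) + 1.89 × 0.4314 = 1.457 + 0.8153 = 2.272 mg/L.

D ≈ 2.27 mg/L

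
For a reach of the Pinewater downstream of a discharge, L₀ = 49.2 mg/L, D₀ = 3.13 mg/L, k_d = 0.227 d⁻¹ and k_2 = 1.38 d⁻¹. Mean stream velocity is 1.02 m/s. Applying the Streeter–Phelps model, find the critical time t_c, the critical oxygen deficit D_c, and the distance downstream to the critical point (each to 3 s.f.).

t_c ≈ 1.23 d; D_c ≈ 6.13 mg/L; x_c ≈ 108 km

With k_2/k_d = 6.079 and 1 − D₀(k_2−k_d)/(k_d L₀) = 0.6769,
t_c = ln(6.079 × 0.6769) / (1.38 − 0.227) = ln(4.115) / 1.153 = 1.415/1.153 = 1.227 d.
D_c = (k_d/k_2) L₀ e^(−k_d t_c) = (0.227/1.38) × 49.2 × e^(−0.227×1.227) = 0.1645 × 49.2 × 0.7569 = 6.126 mg/L.
x_c = v t_c = 1.02 m/s × 1.227 d × 86400 s/d = 108100 m ≈ 108 km.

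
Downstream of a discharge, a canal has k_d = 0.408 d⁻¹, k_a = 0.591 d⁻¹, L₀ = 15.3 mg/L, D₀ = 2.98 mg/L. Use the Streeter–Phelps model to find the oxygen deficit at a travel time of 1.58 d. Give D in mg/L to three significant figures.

k_d L₀/(k_a−k_d) = 0.408×15.3/(0.591−0.408) = 6.242/0.1830 = 34.11 mg/L.
e^(−k_d t) = e^(−0.408×1.580) = 0.5249; e^(−k_a t) = e^(−0.591×1.580) = 0.3931.
D = 34.11 × (0.5249 − 0.3931) + 2.98 × 0.3931 = 4.495 + 1.171 = 5.667 mg/L.

D ≈ 5.67 mg/L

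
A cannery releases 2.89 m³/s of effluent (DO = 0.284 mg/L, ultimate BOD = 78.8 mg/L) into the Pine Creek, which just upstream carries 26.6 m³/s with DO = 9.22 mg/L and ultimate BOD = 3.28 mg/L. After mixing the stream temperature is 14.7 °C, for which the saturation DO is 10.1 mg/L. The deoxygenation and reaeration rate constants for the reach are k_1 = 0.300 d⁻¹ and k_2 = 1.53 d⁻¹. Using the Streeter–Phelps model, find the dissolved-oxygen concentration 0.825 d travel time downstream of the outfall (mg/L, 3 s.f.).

DO ≈ 8.31 mg/L

Mixed DO = (26.6×9.22 + 2.89×0.284)/(26.6+2.89) = 246.1/29.49 = 8.344 mg/L.
Mixed L₀ = (26.6×3.28 + 2.89×78.8)/(29.49) = 315.0/29.49 = 10.68 mg/L.
Initial deficit D₀ = C_s − DO₀ = 10.1 − 8.344 = 1.756 mg/L.
D(0.825) = [0.300×10.68/(1.53−0.300)](e^(−0.300×0.825) − e^(−1.53×0.825)) + 1.756 e^(−1.53×0.825)
= 2.605 × (0.7808 − 0.2830) + 1.756 × 0.2830 = 1.794 mg/L.
DO = 10.1 − 1.794 = 8.306 mg/L.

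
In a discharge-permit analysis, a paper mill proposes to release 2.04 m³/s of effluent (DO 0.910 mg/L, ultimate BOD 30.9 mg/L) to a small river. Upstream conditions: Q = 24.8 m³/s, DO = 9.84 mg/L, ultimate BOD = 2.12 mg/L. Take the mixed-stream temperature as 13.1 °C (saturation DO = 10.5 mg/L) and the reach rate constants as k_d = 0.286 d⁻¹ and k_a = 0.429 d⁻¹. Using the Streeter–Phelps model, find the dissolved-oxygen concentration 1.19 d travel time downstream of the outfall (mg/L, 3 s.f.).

DO ≈ 8.74 mg/L

Mixed DO = (24.8×9.84 + 2.04×0.910)/(24.8+2.04) = 245.9/26.84 = 9.161 mg/L.
Mixed L₀ = (24.8×2.12 + 2.04×30.9)/(26.84) = 115.6/26.84 = 4.307 mg/L.
Initial deficit D₀ = C_s − DO₀ = 10.5 − 9.161 = 1.339 mg/L.
D(1.19) = [0.286×4.307/(0.429−0.286)](e^(−0.286×1.19) − e^(−0.429×1.19)) + 1.339 e^(−0.429×1.19)
= 8.615 × (0.7115 − 0.6002) + 1.339 × 0.6002 = 1.763 mg/L.
DO = 10.5 − 1.763 = 8.737 mg/L.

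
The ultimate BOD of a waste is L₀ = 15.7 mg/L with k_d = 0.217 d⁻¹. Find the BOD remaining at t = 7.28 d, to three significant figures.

L_t = L₀ e^(−k_d t) = 15.7 × e^(−0.217×7.28) = 15.7 × 0.2060 = 3.235 mg/L.

L ≈ 3.23 mg/L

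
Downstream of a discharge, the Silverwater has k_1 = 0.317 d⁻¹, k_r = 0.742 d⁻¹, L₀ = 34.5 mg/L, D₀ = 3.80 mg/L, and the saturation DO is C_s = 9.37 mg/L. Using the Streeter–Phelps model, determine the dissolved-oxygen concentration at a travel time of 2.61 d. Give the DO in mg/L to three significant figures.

k_1 L₀/(k_r−k_1) = 0.317×34.5/(0.742−0.317) = 10.94/0.4250 = 25.73 mg/L.
e^(−k_1 t) = e^(−0.317×2.610) = 0.4372; e^(−k_r t) = e^(−0.742×2.610) = 0.1442.
D = 25.73 × (0.4372 − 0.1442) + 3.80 × 0.1442 = 7.540 + 0.5479 = 8.088 mg/L.
DO = C_s − D = 9.37 − 8.088 = 1.282 mg/L.

DO ≈ 1.28 mg/L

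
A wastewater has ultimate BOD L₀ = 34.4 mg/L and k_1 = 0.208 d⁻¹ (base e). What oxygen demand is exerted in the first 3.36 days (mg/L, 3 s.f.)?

y ≈ 17.3 mg/L

y_t = L₀(1 − e^(−k_1 t)) = 34.4 × (1 − e^(−0.208×3.36))
= 34.4 × (1 − 0.4971) = 34.4 × 0.5029 = 17.30 mg/L.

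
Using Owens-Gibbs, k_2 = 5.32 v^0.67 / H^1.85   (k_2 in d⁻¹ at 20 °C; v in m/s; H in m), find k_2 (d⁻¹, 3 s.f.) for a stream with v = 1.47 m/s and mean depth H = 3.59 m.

k_2 ≈ 0.647 d⁻¹

k_2 = 5.32 × 1.47^0.67 / 3.59^1.85 = 5.32 × 1.295 / 10.64 = 0.6473 d⁻¹.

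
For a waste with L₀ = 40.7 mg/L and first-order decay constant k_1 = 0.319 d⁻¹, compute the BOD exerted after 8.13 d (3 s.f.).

y_t = L₀(1 − e^(−k_1 t)) = 40.7 × (1 − e^(−0.319×8.13))
= 40.7 × (1 − 0.07476) = 40.7 × 0.9252 = 37.66 mg/L.

y ≈ 37.7 mg/L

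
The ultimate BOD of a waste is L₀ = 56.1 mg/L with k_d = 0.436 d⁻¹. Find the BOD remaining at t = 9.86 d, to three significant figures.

L ≈ 0.762 mg/L

L_t = L₀ e^(−k_d t) = 56.1 × e^(−0.436×9.86) = 56.1 × 0.01358 = 0.7620 mg/L.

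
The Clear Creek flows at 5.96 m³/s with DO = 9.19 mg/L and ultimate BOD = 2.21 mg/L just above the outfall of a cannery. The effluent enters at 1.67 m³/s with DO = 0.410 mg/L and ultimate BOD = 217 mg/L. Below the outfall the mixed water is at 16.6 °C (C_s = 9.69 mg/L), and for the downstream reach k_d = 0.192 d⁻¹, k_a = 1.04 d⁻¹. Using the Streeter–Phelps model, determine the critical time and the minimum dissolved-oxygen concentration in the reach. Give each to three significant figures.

t_c ≈ 1.70 d; minimum DO ≈ 3.14 mg/L

Mixed DO = (5.96×9.19 + 1.67×0.410)/(5.96+1.67) = 55.46/7.630 = 7.268 mg/L.
Mixed L₀ = (5.96×2.21 + 1.67×217)/(7.630) = 375.6/7.630 = 49.22 mg/L.
Initial deficit D₀ = C_s − DO₀ = 9.69 − 7.268 = 2.422 mg/L.
t_c = (1/0.8480) ln[(1.04/0.192)(1 − 2.422×0.8480/(0.192×49.22))] = 1.179 × ln(4.240) = 1.703 d.
D_c = (0.192/1.04) × 49.22 × e^(−0.192×1.703) = 0.1846 × 49.22 × 0.7210 = 6.552 mg/L.
Minimum DO = 9.69 − 6.552 = 3.138 mg/L.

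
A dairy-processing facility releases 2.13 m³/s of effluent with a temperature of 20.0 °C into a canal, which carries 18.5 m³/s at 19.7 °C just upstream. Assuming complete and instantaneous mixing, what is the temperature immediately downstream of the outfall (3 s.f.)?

19.7 °C

Flow-weighted mixing: C = (Q_r C_r + Q_w C_w)/(Q_r + Q_w)
= (18.5×19.7 + 2.13×20.0)/(18.5 + 2.13) = 407.0/20.63 = 19.73 °C.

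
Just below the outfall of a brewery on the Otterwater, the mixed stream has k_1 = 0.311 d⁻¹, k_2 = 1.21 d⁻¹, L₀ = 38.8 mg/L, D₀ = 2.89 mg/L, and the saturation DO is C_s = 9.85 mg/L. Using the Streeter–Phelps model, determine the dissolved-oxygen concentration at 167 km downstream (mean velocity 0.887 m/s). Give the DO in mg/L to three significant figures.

Travel time t = x/v = 167 km / (0.887 m/s) = 167000 m / 0.887 m/s = 188300 s = 2.179 d.
k_1 L₀/(k_2−k_1) = 0.311×38.8/(1.21−0.311) = 12.07/0.8990 = 13.42 mg/L.
e^(−k_1 t) = e^(−0.311×2.179) = 0.5078; e^(−k_2 t) = e^(−1.21×2.179) = 0.07160.
D = 13.42 × (0.5078 − 0.07160) + 2.89 × 0.07160 = 5.855 + 0.2069 = 6.062 mg/L.
DO = C_s − D = 9.85 − 6.062 = 3.788 mg/L.

DO ≈ 3.79 mg/L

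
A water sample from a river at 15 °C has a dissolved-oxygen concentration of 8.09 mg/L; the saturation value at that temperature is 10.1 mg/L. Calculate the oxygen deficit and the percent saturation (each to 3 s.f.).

D ≈ 2.01 mg/L; 80.1 % saturation

D = C_s − C = 10.1 − 8.09 = 2.01 mg/L.
% saturation = 8.09/10.1 × 100 = 80.1 %.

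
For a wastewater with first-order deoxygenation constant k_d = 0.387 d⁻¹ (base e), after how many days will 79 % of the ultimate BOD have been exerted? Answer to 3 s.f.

t ≈ 4.03 d

y/L₀ = 1 − e^(−k_d t) = 0.79 ⇒ e^(−k_d t) = 0.210
t = −ln(0.210) / 0.387 = 1.561 / 0.387 = 4.033 d.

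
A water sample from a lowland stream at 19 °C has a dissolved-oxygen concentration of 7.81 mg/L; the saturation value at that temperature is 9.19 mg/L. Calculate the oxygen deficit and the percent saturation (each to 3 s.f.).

D ≈ 1.38 mg/L; 85.0 % saturation

D = C_s − C = 9.19 − 7.81 = 1.38 mg/L.
% saturation = 7.81/9.19 × 100 = 85.0 %.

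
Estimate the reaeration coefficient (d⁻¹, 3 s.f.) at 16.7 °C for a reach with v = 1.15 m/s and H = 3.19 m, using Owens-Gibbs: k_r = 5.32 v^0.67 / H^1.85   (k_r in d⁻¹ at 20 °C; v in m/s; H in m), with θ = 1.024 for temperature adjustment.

k_r ≈ 0.632 d⁻¹

k_r(20) = 5.32 × 1.15^0.67 / 3.19^1.85 = 5.32 × 1.098 / 8.551 = 0.6832 d⁻¹.
k_r(16.7) = 0.6832 × 1.024^(16.7−20) = 0.6832 × 0.9247 = 0.6318 d⁻¹.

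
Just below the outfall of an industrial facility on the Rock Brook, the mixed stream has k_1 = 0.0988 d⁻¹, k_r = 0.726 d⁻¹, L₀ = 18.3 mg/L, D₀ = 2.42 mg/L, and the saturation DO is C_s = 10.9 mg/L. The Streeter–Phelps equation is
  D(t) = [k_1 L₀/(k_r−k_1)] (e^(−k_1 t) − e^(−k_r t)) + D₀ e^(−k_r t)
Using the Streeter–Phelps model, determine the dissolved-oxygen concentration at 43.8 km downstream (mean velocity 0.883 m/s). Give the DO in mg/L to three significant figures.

DO ≈ 8.48 mg/L

Travel time t = x/v = 43.8 km / (0.883 m/s) = 43800 m / 0.883 m/s = 49600 s = 0.5741 d.
k_1 L₀/(k_r−k_1) = 0.0988×18.3/(0.726−0.0988) = 1.808/0.6272 = 2.883 mg/L.
e^(−k_1 t) = e^(−0.0988×0.5741) = 0.9449; e^(−k_r t) = e^(−0.726×0.5741) = 0.6591.
D = 2.883 × (0.9449 − 0.6591) + 2.42 × 0.6591 = 0.8236 + 1.595 = 2.419 mg/L.
DO = C_s − D = 10.9 − 2.419 = 8.481 mg/L.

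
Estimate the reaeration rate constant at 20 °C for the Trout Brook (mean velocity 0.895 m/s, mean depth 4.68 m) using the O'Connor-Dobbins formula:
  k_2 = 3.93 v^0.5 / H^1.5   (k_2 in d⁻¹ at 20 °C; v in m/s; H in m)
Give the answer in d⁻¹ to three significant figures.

k_2 ≈ 0.367 d⁻¹

k_2 = 3.93 × 0.895^0.5 / 4.68^1.5 = 3.93 × 0.9460 / 10.12 = 0.3672 d⁻¹.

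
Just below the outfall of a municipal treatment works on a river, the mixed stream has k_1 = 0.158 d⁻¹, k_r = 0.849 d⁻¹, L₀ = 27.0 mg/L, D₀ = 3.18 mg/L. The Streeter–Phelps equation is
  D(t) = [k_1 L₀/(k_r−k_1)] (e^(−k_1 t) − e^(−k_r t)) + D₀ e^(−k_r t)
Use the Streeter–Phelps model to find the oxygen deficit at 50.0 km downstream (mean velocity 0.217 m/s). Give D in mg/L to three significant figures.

Travel time t = x/v = 50.0 km / (0.217 m/s) = 50000 m / 0.217 m/s = 230400 s = 2.667 d.
k_1 L₀/(k_r−k_1) = 0.158×27.0/(0.849−0.158) = 4.266/0.6910 = 6.174 mg/L.
e^(−k_1 t) = e^(−0.158×2.667) = 0.6562; e^(−k_r t) = e^(−0.849×2.667) = 0.1039.
D = 6.174 × (0.6562 − 0.1039) + 3.18 × 0.1039 = 3.409 + 0.3305 = 3.740 mg/L.

D ≈ 3.74 mg/L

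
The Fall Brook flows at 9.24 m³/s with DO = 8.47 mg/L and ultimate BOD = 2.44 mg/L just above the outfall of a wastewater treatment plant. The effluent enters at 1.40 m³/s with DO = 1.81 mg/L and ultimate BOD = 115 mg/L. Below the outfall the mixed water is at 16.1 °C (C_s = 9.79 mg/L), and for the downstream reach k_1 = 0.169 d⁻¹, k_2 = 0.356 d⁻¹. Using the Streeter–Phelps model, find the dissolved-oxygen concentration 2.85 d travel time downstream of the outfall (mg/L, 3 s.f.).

DO ≈ 5.01 mg/L

Mixed DO = (9.24×8.47 + 1.40×1.81)/(9.24+1.40) = 80.80/10.64 = 7.594 mg/L.
Mixed L₀ = (9.24×2.44 + 1.40×115)/(10.64) = 183.5/10.64 = 17.25 mg/L.
Initial deficit D₀ = C_s − DO₀ = 9.79 − 7.594 = 2.196 mg/L.
D(2.85) = [0.169×17.25/(0.356−0.169)](e^(−0.169×2.85) − e^(−0.356×2.85)) + 2.196 e^(−0.356×2.85)
= 15.59 × (0.6178 − 0.3625) + 2.196 × 0.3625 = 4.775 mg/L.
DO = 9.79 − 4.775 = 5.015 mg/L.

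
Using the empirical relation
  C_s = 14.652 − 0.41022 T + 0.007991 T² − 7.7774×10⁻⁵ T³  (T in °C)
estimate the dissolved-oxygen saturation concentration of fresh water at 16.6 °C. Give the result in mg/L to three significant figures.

C_s ≈ 9.69 mg/L

C_s = 14.652 − 0.41022×16.6 + 0.007991×16.6² − 7.7774×10⁻⁵×16.6³ = 9.689 mg/L.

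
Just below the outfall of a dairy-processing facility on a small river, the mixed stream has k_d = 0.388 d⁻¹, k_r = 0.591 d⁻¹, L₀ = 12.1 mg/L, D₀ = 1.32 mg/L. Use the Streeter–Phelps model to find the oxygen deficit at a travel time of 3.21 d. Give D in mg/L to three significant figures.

D ≈ 3.38 mg/L

k_d L₀/(k_r−k_d) = 0.388×12.1/(0.591−0.388) = 4.695/0.2030 = 23.13 mg/L.
e^(−k_d t) = e^(−0.388×3.210) = 0.2878; e^(−k_r t) = e^(−0.591×3.210) = 0.1500.
D = 23.13 × (0.2878 − 0.1500) + 1.32 × 0.1500 = 3.187 + 0.1980 = 3.385 mg/L.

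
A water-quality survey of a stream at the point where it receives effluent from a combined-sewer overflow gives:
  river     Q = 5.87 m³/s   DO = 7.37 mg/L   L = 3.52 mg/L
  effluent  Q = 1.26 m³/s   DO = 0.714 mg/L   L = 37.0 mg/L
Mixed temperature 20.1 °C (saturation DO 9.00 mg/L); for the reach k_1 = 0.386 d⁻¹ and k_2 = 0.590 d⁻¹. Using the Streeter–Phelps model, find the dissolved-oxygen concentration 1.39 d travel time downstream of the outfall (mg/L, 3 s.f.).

Mixed DO = (5.87×7.37 + 1.26×0.714)/(5.87+1.26) = 44.16/7.130 = 6.194 mg/L.
Mixed L₀ = (5.87×3.52 + 1.26×37.0)/(7.130) = 67.28/7.130 = 9.437 mg/L.
Initial deficit D₀ = C_s − DO₀ = 9.00 − 6.194 = 2.806 mg/L.
D(1.39) = [0.386×9.437/(0.590−0.386)](e^(−0.386×1.39) − e^(−0.590×1.39)) + 2.806 e^(−0.590×1.39)
= 17.86 × (0.5848 − 0.4404) + 2.806 × 0.4404 = 3.814 mg/L.
DO = 9.00 − 3.814 = 5.186 mg/L.

DO ≈ 5.19 mg/L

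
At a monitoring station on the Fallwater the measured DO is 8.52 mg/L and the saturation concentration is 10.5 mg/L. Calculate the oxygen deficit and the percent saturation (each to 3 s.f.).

D = C_s − C = 10.5 − 8.52 = 1.98 mg/L.
% saturation = 8.52/10.5 × 100 = 81.1 %.

D ≈ 1.98 mg/L; 81.1 % saturation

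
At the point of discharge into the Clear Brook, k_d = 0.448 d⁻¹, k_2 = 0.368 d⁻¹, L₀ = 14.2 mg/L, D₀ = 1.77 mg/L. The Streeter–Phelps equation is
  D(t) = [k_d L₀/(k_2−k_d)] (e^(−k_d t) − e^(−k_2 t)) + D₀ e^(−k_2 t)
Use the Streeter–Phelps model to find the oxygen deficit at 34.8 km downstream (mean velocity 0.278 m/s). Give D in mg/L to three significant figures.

Travel time t = x/v = 34.8 km / (0.278 m/s) = 34800 m / 0.278 m/s = 125200 s = 1.449 d.
k_d L₀/(k_2−k_d) = 0.448×14.2/(0.368−0.448) = 6.362/-0.08000 = -79.52 mg/L.
e^(−k_d t) = e^(−0.448×1.449) = 0.5225; e^(−k_2 t) = e^(−0.368×1.449) = 0.5867.
D = -79.52 × (0.5225 − 0.5867) + 1.77 × 0.5867 = 5.106 + 1.039 = 6.145 mg/L.

D ≈ 6.14 mg/L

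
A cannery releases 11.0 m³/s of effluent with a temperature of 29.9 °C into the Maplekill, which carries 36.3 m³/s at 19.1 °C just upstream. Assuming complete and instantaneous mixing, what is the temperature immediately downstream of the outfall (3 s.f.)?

21.6 °C

Flow-weighted mixing: C = (Q_r C_r + Q_w C_w)/(Q_r + Q_w)
= (36.3×19.1 + 11.0×29.9)/(36.3 + 11.0) = 1022/47.30 = 21.61 °C.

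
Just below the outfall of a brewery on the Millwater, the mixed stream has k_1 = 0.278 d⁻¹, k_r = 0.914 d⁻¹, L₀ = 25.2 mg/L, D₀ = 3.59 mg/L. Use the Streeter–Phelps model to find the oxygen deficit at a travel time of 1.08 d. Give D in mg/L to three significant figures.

D ≈ 5.39 mg/L

k_1 L₀/(k_r−k_1) = 0.278×25.2/(0.914−0.278) = 7.006/0.6360 = 11.02 mg/L.
e^(−k_1 t) = e^(−0.278×1.080) = 0.7406; e^(−k_r t) = e^(−0.914×1.080) = 0.3726.
D = 11.02 × (0.7406 − 0.3726) + 3.59 × 0.3726 = 4.053 + 1.338 = 5.391 mg/L.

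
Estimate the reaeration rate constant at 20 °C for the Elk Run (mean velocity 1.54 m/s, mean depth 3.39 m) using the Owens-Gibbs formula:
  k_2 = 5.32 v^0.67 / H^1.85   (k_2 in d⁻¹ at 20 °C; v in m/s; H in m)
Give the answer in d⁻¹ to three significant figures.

k_2 = 5.32 × 1.54^0.67 / 3.39^1.85 = 5.32 × 1.335 / 9.569 = 0.7425 d⁻¹.

k_2 ≈ 0.742 d⁻¹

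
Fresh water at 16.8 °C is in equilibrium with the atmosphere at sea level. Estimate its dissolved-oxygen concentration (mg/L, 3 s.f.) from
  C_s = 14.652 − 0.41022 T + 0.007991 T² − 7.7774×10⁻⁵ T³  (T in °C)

C_s = 14.652 − 0.41022×16.8 + 0.007991×16.8² − 7.7774×10⁻⁵×16.8³ = 9.647 mg/L.

C_s ≈ 9.65 mg/L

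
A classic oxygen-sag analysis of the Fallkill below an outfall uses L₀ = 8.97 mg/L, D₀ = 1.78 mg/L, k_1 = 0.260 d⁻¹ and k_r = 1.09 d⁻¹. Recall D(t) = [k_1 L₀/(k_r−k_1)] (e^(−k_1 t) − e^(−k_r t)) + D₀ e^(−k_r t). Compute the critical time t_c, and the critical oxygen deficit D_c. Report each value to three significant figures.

t_c = [1/(k_r−k_1)] ln[(k_r/k_1)(1 − D₀(k_r−k_1)/(k_1 L₀))]
= [1/(1.09−0.260)] ln[(1.09/0.260)(1 − 1.78×0.8300/(0.260×8.97))]
= (1/0.8300) ln[4.192 × 0.3665] = 1.205 × ln(1.537) = 1.205 × 0.4296 = 0.5175 d.
L(t_c) = L₀ e^(−k_1 t_c) = 8.97 × 0.8741 = 7.841 mg/L, and at the critical point k_r D_c = k_1 L, so D_c = (0.260/1.09) × 7.841 = 1.870 mg/L.

t_c ≈ 0.518 d; D_c ≈ 1.87 mg/L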